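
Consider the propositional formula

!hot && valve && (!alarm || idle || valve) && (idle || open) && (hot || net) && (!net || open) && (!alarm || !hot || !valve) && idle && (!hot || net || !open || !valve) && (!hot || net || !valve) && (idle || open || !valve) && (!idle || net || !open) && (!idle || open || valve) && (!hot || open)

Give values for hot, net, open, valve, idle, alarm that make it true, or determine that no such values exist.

Unit clause (!hot) forces hot = False.
Unit clause (valve) forces valve = True.
In (hot || net) only net is left, so net = True.
In (!net || open) only open is left, so open = True.
Unit clause (idle) forces idle = True.
Set alarm = True.
All clauses satisfied.

hot = False; net = True; open = True; valve = True; idle = True; alarm = True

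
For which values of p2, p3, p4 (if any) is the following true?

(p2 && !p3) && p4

p2 = True; p3 = False; p4 = True

  p2 && !p3 = True
    !p3 = True
Both conjuncts True, so the formula holds.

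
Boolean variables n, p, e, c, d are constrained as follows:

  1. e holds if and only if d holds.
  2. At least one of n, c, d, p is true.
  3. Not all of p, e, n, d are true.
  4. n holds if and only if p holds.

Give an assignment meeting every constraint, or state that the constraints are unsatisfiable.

n: True; p: True; e: False; c: True; d: False

  (1) e=F, d=F — same ✓
  (2) {n, c, d, p}: 3 true — at least one ✓
  (3) {p, e, n, d}: 2/4 true — not all ✓
  (4) n=T, p=T — same ✓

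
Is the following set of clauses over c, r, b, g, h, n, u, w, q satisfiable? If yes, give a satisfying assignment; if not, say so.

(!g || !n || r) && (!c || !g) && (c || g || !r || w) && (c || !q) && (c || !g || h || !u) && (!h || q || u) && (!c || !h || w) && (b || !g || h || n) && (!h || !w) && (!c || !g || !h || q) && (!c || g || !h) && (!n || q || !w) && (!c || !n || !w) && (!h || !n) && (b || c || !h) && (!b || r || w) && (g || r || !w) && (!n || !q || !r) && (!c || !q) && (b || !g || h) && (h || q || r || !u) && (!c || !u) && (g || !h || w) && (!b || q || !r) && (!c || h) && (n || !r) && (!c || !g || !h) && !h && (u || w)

Unit clause (!h) forces h = False.
In (!c || h) only !c is left, so c = False.
In (c || !q) only !q is left, so q = False.
Try r = True:
  (!b || q || !r) forces b = False.
  (b || !g || h) forces g = False.
  (c || g || !r || w) forces w = True.
  (!n || q || !w) forces n = False.
  clause (n || !r) is falsified — backtrack.
So r = False.
  then (h || q || r || !u) forces u = False.
  then (u || w) forces w = True.
  then (!n || q || !w) forces n = False.
  then (g || r || !w) forces g = True.
  then (b || !g || h) forces b = True.
All clauses satisfied.

c: False; r: False; b: True; g: True; h: False; n: False; u: False; w: True; q: False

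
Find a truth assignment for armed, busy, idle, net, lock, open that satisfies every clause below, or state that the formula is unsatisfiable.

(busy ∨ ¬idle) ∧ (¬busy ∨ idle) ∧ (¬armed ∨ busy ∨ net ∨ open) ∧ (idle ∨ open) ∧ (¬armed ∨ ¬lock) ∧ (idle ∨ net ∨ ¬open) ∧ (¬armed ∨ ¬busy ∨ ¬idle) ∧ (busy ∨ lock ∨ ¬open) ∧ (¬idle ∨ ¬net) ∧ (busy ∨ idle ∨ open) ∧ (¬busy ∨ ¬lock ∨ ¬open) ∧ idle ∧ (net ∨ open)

Unit clause (idle) forces idle = True.
In (busy ∨ ¬idle) only busy is left, so busy = True.
In (¬armed ∨ ¬busy ∨ ¬idle) only ¬armed is left, so armed = False.
In (¬idle ∨ ¬net) only ¬net is left, so net = False.
In (net ∨ open) only open is left, so open = True.
In (¬busy ∨ ¬lock ∨ ¬open) only ¬lock is left, so lock = False.
All clauses satisfied.

armed = False; busy = True; idle = True; net = False; lock = False; open = True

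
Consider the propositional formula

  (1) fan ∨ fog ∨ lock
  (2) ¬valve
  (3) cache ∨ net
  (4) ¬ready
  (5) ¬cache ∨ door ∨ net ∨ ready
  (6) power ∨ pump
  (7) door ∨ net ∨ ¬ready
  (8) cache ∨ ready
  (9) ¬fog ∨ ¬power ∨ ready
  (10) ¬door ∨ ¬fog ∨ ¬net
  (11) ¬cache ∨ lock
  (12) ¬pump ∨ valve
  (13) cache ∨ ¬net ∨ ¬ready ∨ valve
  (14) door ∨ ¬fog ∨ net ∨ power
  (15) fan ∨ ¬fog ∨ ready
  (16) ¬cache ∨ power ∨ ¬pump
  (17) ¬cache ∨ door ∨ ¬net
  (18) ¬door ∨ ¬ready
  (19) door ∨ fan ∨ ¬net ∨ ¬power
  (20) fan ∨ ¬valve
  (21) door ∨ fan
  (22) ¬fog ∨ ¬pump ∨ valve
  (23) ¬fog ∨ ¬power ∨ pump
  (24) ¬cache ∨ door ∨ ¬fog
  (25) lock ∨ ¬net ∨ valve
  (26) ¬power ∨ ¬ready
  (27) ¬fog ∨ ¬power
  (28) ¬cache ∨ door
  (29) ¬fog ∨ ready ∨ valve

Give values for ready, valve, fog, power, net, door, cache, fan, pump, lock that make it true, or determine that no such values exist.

Unit clause (¬valve) forces valve = False.
Unit clause (¬ready) forces ready = False.
In (cache ∨ ready) only cache is left, so cache = True.
In (¬cache ∨ lock) only lock is left, so lock = True.
In (¬pump ∨ valve) only ¬pump is left, so pump = False.
In (¬cache ∨ door) only door is left, so door = True.
In (¬fog ∨ ready ∨ valve) only ¬fog is left, so fog = False.
In (power ∨ pump) only power is left, so power = True.
Set net = False.
Set fan = False.
All clauses satisfied.

ready = False, valve = False, fog = False, power = True, net = False, door = True, cache = True, fan = False, pump = False, lock = True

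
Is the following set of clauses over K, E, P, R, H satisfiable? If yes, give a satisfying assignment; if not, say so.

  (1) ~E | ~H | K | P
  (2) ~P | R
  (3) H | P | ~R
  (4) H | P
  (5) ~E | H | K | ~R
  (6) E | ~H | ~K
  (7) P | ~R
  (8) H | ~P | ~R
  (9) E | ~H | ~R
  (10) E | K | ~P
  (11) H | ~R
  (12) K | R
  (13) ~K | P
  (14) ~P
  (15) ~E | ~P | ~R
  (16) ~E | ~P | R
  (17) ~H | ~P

Case K = True:
  (~K | P) forces P = True.
  Clause (~P) is falsified — contradiction.
Case K = False:
  (K | R) forces R = True.
  (P | ~R) forces P = True.
  Clause (~P) is falsified — contradiction.
Both cases fail, so the formula is unsatisfiable.

No satisfying assignment exists.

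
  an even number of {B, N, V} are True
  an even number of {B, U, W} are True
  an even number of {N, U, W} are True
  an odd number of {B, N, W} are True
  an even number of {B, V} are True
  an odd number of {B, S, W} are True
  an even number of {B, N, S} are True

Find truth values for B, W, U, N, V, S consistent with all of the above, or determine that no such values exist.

B=F, W=T, U=T, N=F, V=F, S=F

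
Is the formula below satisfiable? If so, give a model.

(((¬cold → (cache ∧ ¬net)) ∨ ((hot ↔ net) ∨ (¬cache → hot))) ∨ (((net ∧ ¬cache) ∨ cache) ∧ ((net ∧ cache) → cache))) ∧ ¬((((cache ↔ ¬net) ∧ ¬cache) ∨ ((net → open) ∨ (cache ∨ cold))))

No satisfying assignment exists.

The conjunct ¬((((cache ↔ ¬net) ∧ ¬cache) ∨ ((net → open) ∨ (cache ∨ cold)))) is unsatisfiable on its own:
  cache = True: this becomes ¬((False ∨ True)) = False.
  cache = False: simplifies to ¬((net ∨ ((net → open) ∨ cold))).
    net = True: this becomes ¬((True ∨ (open ∨ cold))) = False.
    net = False: this becomes ¬((False ∨ True)) = False.
So the whole conjunction is unsatisfiable.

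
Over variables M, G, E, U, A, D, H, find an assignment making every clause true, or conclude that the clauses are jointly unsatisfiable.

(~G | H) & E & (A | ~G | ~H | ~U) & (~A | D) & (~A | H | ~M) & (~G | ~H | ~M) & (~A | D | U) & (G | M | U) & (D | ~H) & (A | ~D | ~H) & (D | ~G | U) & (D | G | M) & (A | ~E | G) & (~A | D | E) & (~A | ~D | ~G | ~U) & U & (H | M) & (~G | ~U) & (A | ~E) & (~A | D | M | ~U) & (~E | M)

Unit clause (E) forces E = True.
Unit clause (U) forces U = True.
In (~G | ~U) only ~G is left, so G = False.
In (A | ~E) only A is left, so A = True.
In (~E | M) only M is left, so M = True.
In (~A | D) only D is left, so D = True.
In (~A | H | ~M) only H is left, so H = True.
All clauses satisfied.

M=T; G=F; E=T; U=T; A=T; D=T; H=T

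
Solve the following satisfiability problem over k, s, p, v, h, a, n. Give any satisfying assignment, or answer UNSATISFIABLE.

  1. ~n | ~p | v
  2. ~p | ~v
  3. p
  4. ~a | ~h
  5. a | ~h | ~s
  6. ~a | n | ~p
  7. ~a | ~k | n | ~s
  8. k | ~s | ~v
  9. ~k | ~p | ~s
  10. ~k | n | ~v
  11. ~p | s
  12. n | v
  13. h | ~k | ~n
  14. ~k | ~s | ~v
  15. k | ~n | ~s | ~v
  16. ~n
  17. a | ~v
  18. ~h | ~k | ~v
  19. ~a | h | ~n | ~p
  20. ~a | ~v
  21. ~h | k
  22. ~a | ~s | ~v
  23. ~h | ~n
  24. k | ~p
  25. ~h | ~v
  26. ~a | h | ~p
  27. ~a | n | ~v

No satisfying assignment exists.

Case p = True:
  (~p | ~v) forces v = False.
  (~n | ~p | v) forces n = False.
  Clause (n | v) is falsified — contradiction.
Case p = False:
  Clause (p) is falsified — contradiction.
Both cases fail, so the formula is unsatisfiable.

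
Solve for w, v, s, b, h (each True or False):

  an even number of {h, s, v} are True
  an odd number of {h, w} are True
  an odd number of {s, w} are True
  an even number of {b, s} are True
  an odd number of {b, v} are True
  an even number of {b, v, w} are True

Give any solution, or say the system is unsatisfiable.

No satisfying assignment exists.

Adding constraints 1, 2, 4, 6 mod 2: every variable appears an even number of times on the left, so the left side is 0.
But the right sides sum to 1 (mod 2). 0 ≠ 1 — the system is inconsistent.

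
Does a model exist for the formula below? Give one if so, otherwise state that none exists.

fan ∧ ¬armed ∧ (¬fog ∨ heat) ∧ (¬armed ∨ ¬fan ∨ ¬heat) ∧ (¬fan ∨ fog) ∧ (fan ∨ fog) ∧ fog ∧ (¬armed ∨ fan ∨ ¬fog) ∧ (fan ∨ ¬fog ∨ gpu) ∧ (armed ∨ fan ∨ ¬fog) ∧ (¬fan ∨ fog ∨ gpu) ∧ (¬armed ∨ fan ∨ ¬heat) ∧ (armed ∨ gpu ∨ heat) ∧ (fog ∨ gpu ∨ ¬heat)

Unit clause (fan) forces fan = True.
Unit clause (¬armed) forces armed = False.
In (¬fan ∨ fog) only fog is left, so fog = True.
In (¬fog ∨ heat) only heat is left, so heat = True.
Set gpu = True.
All clauses satisfied.

heat: True, gpu: True, fog: True, armed: False, fan: True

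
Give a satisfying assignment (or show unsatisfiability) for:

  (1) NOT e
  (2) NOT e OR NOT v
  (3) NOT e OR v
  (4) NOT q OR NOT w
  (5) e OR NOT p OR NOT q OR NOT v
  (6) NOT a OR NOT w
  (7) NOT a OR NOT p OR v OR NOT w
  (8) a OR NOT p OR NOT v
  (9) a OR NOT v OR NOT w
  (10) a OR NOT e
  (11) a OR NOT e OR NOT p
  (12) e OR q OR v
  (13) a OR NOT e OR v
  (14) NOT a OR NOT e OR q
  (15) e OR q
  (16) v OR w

a: True, q: True, v: True, e: False, w: False, p: False

Unit clause (NOT e) forces e = False.
In (e OR q) only q is left, so q = True.
In (NOT q OR NOT w) only NOT w is left, so w = False.
In (v OR w) only v is left, so v = True.
In (e OR NOT p OR NOT q OR NOT v) only NOT p is left, so p = False.
Set a = True.
All clauses satisfied.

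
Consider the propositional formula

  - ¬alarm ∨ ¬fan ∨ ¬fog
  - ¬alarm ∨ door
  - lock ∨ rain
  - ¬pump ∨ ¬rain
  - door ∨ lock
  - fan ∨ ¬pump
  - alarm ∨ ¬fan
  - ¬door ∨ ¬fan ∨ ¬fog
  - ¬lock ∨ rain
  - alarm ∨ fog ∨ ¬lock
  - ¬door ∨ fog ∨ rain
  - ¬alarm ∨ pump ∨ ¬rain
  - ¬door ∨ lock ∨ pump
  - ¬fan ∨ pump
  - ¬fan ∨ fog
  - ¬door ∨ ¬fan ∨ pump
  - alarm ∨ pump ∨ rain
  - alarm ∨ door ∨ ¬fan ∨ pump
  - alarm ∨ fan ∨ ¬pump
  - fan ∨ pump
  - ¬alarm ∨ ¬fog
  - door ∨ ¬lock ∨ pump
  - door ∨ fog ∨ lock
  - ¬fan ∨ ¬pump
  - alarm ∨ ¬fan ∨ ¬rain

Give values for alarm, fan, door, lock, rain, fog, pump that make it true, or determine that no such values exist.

Case fan = True:
  (alarm ∨ ¬fan) forces alarm = True.
  (¬alarm ∨ ¬fan ∨ ¬fog) forces fog = False.
  Clause (¬fan ∨ fog) is falsified — contradiction.
Case fan = False:
  (fan ∨ ¬pump) forces pump = False.
  Clause (fan ∨ pump) is falsified — contradiction.
Both cases fail, so the formula is unsatisfiable.

UNSATISFIABLE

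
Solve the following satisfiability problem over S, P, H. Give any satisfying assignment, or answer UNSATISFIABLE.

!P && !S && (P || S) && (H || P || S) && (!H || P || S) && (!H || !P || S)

Unsatisfiable — no assignment works.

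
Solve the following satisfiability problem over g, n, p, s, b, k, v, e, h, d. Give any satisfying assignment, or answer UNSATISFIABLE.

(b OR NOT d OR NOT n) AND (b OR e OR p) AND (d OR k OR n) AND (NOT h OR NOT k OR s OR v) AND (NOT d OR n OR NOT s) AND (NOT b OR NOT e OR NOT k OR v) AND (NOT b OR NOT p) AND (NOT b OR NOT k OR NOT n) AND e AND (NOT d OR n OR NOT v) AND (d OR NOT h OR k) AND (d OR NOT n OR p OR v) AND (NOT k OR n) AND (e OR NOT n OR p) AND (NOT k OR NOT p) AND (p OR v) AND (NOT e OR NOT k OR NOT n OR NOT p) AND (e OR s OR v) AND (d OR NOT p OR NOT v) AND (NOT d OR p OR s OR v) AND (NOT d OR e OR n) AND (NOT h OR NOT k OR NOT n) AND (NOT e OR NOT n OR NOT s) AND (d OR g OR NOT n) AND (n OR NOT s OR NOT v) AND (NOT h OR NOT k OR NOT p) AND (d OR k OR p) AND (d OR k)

g = False, n = True, p = False, s = False, b = True, k = False, v = True, e = True, h = True, d = True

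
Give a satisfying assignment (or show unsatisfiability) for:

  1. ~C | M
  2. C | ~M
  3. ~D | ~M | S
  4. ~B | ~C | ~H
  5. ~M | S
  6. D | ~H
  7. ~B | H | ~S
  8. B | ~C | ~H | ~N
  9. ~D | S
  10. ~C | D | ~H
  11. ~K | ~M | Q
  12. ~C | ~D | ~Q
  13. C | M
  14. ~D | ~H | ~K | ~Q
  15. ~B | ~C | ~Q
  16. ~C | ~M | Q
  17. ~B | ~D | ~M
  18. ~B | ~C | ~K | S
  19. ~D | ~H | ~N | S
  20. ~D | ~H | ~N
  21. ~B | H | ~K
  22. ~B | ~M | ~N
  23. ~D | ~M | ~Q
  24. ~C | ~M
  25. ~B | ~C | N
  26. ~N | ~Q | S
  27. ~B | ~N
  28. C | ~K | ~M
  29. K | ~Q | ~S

Unsatisfiable

Case M = True:
  (C | ~M) forces C = True.
  Clause (~C | ~M) is falsified — contradiction.
Case M = False:
  (~C | M) forces C = False.
  Clause (C | M) is falsified — contradiction.
Both cases fail, so the formula is unsatisfiable.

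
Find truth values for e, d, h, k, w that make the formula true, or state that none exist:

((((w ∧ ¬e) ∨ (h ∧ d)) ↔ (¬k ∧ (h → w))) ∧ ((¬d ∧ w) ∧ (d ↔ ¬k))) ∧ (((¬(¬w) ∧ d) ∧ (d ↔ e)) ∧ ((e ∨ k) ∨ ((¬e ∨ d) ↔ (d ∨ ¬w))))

Unsatisfiable — no assignment works.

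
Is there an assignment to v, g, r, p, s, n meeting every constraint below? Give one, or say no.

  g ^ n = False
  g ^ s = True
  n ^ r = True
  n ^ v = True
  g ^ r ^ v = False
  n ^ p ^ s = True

v: True; g: False; r: True; p: False; s: True; n: False

g ^ n = F ^ F = False ✓
g ^ s = F ^ T = True ✓
n ^ r = F ^ T = True ✓
n ^ v = F ^ T = True ✓
g ^ r ^ v = F ^ T ^ T = False ✓
n ^ p ^ s = F ^ F ^ T = True ✓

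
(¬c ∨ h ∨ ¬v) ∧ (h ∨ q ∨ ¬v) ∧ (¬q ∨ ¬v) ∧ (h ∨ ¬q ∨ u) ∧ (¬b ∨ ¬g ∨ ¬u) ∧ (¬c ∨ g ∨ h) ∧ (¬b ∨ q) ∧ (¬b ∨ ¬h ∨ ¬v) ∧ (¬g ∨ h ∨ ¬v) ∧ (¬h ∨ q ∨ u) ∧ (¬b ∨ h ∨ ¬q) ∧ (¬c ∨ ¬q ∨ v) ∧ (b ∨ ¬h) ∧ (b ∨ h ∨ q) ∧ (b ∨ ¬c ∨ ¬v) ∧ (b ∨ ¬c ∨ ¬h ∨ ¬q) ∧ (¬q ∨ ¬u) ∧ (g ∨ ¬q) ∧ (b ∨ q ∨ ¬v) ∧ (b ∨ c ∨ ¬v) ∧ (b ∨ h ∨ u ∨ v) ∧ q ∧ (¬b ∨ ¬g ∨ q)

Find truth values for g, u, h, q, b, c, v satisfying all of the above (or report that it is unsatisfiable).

g = True, u = False, h = True, q = True, b = True, c = False, v = False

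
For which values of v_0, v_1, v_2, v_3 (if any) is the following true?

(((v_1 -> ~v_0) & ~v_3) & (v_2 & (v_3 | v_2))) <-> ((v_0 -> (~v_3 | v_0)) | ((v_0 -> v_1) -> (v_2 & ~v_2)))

v_0 = True, v_1 = False, v_2 = True, v_3 = False

  (((v_1 -> ~v_0) & ~v_3) & (v_2 & (v_3 | v_2))) <-> ((v_0 -> (~v_3 | v_0)) | ((v_0 -> v_1) -> (v_2 & ~v_2))) = True
    ((v_1 -> ~v_0) & ~v_3) & (v_2 & (v_3 | v_2)) = True
      (v_1 -> ~v_0) & ~v_3 = True
        v_1 -> ~v_0 = True
          ~v_0 = False
        ~v_3 = True
      v_2 & (v_3 | v_2) = True
        v_3 | v_2 = True
    (v_0 -> (~v_3 | v_0)) | ((v_0 -> v_1) -> (v_2 & ~v_2)) = True
      v_0 -> (~v_3 | v_0) = True
        ~v_3 | v_0 = True
          ~v_3 = True
      (v_0 -> v_1) -> (v_2 & ~v_2) = True
        v_0 -> v_1 = False
        v_2 & ~v_2 = False
          ~v_2 = False
The formula evaluates to True.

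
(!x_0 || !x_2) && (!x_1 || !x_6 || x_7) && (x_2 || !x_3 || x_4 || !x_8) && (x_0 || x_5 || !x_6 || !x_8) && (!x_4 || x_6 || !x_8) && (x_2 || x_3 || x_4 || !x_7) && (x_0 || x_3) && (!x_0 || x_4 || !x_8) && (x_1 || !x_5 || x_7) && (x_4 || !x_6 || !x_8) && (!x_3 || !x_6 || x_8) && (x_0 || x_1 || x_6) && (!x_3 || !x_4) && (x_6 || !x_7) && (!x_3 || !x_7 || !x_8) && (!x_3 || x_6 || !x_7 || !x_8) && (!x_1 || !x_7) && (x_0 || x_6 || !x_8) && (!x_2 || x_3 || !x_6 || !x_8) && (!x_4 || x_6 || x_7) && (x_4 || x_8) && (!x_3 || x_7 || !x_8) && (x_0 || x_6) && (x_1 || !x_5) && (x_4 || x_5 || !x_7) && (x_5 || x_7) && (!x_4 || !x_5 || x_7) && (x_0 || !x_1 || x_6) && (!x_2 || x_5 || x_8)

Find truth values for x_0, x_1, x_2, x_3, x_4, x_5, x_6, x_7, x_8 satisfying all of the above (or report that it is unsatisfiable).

Set x_0 = True.
  then (!x_0 || !x_2) forces x_2 = False.
Try x_1 = True:
  (!x_1 || !x_7) forces x_7 = False.
  (!x_1 || !x_6 || x_7) forces x_6 = False.
  (!x_4 || x_6 || x_7) forces x_4 = False.
  (!x_0 || x_4 || !x_8) forces x_8 = False.
  clause (x_4 || x_8) is falsified — backtrack.
So x_1 = False.
  then (x_1 || !x_5) forces x_5 = False.
  then (x_5 || x_7) forces x_7 = True.
  then (x_6 || !x_7) forces x_6 = True.
  then (x_4 || x_5 || !x_7) forces x_4 = True.
  then (!x_3 || !x_4) forces x_3 = False.
Set x_8 = False.
All clauses satisfied.

x_0=T, x_1=F, x_2=F, x_3=F, x_4=T, x_5=F, x_6=T, x_7=T, x_8=F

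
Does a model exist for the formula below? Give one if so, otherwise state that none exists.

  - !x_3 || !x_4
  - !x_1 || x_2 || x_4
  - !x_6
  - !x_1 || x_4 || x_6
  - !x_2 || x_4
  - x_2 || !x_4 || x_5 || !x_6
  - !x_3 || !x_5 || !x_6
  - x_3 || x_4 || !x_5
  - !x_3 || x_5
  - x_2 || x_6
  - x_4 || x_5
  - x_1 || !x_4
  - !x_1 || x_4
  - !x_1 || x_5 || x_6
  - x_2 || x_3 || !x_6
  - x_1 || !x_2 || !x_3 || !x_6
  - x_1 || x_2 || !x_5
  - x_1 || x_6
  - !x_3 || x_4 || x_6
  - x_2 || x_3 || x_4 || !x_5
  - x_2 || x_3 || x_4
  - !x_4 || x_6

Case x_6 = True:
  Clause (!x_6) is falsified — contradiction.
Case x_6 = False:
  (x_2 || x_6) forces x_2 = True.
  (!x_2 || x_4) forces x_4 = True.
  Clause (!x_4 || x_6) is falsified — contradiction.
Both cases fail, so the formula is unsatisfiable.

Unsatisfiable — no assignment works.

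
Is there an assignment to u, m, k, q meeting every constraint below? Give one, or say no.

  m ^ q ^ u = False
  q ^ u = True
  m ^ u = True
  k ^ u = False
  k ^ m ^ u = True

u = False, m = True, k = False, q = True

m ^ q ^ u = T ^ T ^ F = False ✓
q ^ u = T ^ F = True ✓
m ^ u = T ^ F = True ✓
k ^ u = F ^ F = False ✓
k ^ m ^ u = F ^ T ^ F = True ✓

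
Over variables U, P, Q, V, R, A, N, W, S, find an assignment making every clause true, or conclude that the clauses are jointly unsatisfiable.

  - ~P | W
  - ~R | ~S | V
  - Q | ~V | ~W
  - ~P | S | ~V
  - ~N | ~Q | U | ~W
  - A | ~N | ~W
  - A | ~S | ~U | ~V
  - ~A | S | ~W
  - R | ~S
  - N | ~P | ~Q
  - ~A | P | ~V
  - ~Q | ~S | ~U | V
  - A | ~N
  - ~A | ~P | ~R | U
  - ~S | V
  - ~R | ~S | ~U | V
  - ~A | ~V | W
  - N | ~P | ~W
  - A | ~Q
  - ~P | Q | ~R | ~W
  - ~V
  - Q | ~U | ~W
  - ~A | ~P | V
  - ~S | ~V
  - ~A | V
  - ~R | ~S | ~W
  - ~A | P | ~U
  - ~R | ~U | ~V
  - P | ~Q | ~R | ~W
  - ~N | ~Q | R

U=T, P=F, Q=F, V=F, R=T, A=F, N=F, W=F, S=F

Unit clause (~V) forces V = False.
In (~A | V) only ~A is left, so A = False.
In (A | ~N) only ~N is left, so N = False.
In (~S | V) only ~S is left, so S = False.
In (A | ~Q) only ~Q is left, so Q = False.
Set U = True.
  then (Q | ~U | ~W) forces W = False.
  then (~P | W) forces P = False.
Set R = True.
All clauses satisfied.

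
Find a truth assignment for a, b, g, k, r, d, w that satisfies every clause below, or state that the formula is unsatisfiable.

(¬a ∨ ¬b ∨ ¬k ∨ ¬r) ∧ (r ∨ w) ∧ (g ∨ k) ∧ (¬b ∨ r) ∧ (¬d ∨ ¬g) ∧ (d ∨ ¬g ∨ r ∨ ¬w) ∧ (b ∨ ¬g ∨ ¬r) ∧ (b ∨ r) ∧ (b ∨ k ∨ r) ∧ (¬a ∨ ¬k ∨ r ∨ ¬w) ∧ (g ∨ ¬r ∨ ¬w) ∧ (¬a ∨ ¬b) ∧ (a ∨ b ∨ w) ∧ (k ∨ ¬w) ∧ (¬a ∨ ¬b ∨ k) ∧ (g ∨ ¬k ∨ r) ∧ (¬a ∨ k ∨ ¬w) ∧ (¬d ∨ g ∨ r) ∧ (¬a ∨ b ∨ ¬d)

Set a = False.
Set b = True.
  then (¬b ∨ r) forces r = True.
Set g = True.
  then (¬d ∨ ¬g) forces d = False.
Set k = True.
Set w = False.
All clauses satisfied.

a = False; b = True; g = True; k = True; r = True; d = False; w = False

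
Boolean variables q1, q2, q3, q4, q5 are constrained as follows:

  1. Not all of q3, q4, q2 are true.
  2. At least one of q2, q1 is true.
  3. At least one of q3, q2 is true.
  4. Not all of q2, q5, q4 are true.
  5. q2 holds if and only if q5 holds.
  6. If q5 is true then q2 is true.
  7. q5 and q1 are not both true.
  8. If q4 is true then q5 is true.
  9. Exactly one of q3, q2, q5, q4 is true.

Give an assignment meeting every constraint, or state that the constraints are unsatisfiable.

q1 = True; q2 = False; q3 = True; q4 = False; q5 = False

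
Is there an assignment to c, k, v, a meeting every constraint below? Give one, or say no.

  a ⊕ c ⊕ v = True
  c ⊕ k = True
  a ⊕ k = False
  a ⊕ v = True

c = False, k = True, v = False, a = True

a ⊕ c ⊕ v = T ⊕ F ⊕ F = True ✓
c ⊕ k = F ⊕ T = True ✓
a ⊕ k = T ⊕ T = False ✓
a ⊕ v = T ⊕ F = True ✓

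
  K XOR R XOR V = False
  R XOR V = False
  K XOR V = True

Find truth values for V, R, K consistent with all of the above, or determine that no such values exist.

V: True, R: True, K: False

K XOR R XOR V = F XOR T XOR T = False ✓
R XOR V = T XOR T = False ✓
K XOR V = F XOR T = True ✓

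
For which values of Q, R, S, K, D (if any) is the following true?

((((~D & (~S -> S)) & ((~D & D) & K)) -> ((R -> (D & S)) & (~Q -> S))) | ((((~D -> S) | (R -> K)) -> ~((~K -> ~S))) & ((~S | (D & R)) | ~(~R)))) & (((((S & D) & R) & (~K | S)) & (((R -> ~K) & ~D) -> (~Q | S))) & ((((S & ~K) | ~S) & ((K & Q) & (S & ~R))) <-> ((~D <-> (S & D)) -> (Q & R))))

Unsatisfiable — no assignment works.

Case D = True: the formula simplifies to ((S & R) & (~K | S)) & ((((S & ~K) | ~S) & ((K & Q) & (S & ~R))) <-> (~S -> (Q & R))).
  S = True: simplifies to R & (~K & ((K & Q) & ~R)).
    R = True: the conjunct ~R is False.
    R = False: the conjunct R is False.
  S = False: the conjunct S is False.
Case D = False: the conjunct D is False.
Both cases fail — unsatisfiable.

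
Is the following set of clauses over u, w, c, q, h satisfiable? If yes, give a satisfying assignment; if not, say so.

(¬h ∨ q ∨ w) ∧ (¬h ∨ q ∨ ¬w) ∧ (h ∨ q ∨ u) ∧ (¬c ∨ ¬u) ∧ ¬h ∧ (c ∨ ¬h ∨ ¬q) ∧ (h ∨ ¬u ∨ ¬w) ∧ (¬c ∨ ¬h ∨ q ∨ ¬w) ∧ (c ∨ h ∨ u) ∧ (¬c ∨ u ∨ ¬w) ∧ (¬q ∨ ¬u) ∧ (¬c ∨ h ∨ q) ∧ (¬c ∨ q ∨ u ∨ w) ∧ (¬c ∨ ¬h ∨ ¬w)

Unit clause (¬h) forces h = False.
Set u = False.
  then (h ∨ q ∨ u) forces q = True.
  then (c ∨ h ∨ u) forces c = True.
  then (¬c ∨ u ∨ ¬w) forces w = False.
All clauses satisfied.

u = False, w = False, c = True, q = True, h = False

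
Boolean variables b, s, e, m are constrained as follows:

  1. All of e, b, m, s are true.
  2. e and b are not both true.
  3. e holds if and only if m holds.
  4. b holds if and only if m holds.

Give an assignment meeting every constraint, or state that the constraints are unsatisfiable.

No satisfying assignment exists.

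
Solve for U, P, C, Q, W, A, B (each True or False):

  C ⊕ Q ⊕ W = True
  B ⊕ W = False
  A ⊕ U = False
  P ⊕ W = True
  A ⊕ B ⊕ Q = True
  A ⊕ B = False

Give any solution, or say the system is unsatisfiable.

U = False; P = True; C = False; Q = True; W = False; A = False; B = False

C ⊕ Q ⊕ W = F ⊕ T ⊕ F = True ✓
B ⊕ W = F ⊕ F = False ✓
A ⊕ U = F ⊕ F = False ✓
P ⊕ W = T ⊕ F = True ✓
A ⊕ B ⊕ Q = F ⊕ F ⊕ T = True ✓
A ⊕ B = F ⊕ F = False ✓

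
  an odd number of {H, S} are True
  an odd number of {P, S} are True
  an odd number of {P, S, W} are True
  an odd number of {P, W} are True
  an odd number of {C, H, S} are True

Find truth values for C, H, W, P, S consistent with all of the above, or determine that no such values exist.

C = False, H = True, W = False, P = True, S = False

{H, S}: 1 true → odd ✓
{P, S}: 1 true → odd ✓
{P, S, W}: 1 true → odd ✓
{P, W}: 1 true → odd ✓
{C, H, S}: 1 true → odd ✓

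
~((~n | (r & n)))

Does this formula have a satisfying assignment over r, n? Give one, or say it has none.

r: False, n: True

  ~((~n | (r & n))) = True
    ~n | (r & n) = False
      ~n = False
      r & n = False
The formula evaluates to True.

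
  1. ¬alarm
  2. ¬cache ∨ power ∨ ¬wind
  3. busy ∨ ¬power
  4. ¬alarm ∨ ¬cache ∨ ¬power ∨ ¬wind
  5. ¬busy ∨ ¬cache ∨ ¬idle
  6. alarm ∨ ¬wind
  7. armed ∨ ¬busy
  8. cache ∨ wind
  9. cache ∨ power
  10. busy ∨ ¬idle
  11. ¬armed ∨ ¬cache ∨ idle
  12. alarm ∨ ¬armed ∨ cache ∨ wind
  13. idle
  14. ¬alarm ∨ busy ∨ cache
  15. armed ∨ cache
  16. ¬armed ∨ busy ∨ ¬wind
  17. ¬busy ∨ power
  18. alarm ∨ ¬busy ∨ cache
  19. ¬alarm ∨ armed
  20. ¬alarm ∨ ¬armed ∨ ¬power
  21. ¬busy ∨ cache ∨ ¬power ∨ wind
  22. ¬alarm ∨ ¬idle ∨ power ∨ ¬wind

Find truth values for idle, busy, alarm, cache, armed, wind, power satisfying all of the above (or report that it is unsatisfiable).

Case idle = True:
  (¬alarm) forces alarm = False.
  (alarm ∨ ¬wind) forces wind = False.
  (cache ∨ wind) forces cache = True.
  (¬busy ∨ ¬cache ∨ ¬idle) forces busy = False.
  Clause (busy ∨ ¬idle) is falsified — contradiction.
Case idle = False:
  Clause (idle) is falsified — contradiction.
Both cases fail, so the formula is unsatisfiable.

UNSATISFIABLE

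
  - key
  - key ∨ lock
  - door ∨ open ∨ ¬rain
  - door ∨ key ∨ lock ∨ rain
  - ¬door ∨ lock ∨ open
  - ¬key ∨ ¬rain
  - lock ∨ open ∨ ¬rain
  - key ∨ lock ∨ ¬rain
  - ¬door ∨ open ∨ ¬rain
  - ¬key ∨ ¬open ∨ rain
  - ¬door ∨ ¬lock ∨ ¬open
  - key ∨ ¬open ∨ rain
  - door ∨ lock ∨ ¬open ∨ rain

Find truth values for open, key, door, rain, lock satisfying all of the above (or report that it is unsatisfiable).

open = False, key = True, door = False, rain = False, lock = True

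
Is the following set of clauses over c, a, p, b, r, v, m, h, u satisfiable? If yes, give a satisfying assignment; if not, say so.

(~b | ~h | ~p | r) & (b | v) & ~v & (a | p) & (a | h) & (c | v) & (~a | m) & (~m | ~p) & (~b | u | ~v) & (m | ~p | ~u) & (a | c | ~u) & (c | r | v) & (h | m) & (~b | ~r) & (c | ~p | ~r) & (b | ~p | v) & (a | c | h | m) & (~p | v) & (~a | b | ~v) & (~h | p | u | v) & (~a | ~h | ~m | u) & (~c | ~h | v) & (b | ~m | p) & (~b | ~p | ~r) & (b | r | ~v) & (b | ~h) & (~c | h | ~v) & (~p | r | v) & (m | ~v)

c = True; a = True; p = False; b = True; r = False; v = False; m = True; h = False; u = True

Unit clause (~v) forces v = False.
In (c | v) only c is left, so c = True.
In (~p | v) only ~p is left, so p = False.
In (~c | ~h | v) only ~h is left, so h = False.
In (b | v) only b is left, so b = True.
In (a | p) only a is left, so a = True.
In (~a | m) only m is left, so m = True.
In (~b | ~r) only ~r is left, so r = False.
Set u = True.
All clauses satisfied.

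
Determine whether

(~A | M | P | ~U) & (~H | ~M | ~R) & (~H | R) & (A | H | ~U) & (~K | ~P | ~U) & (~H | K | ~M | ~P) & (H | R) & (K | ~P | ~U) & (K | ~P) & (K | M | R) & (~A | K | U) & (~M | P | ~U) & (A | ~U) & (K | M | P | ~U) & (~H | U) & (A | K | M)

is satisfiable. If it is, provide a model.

M = False; A = True; R = True; U = False; K = True; P = True; H = False

Set M = False.
Set A = True.
Try R = False:
  (~H | R) forces H = False.
  clause (H | R) is falsified — backtrack.
So R = True.
Set U = False.
  then (~A | K | U) forces K = True.
  then (~H | U) forces H = False.
Set P = True.
All clauses satisfied.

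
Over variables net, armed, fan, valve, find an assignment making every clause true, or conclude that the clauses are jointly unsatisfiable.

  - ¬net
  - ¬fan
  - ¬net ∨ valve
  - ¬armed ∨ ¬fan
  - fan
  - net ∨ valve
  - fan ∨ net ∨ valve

Case fan = True:
  Clause (¬fan) is falsified — contradiction.
Case fan = False:
  Clause (fan) is falsified — contradiction.
Both cases fail, so the formula is unsatisfiable.

The formula is unsatisfiable.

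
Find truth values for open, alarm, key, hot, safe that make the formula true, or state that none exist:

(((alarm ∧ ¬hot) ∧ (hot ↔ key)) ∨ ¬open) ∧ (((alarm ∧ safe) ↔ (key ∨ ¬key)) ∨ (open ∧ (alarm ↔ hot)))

open = True, alarm = True, key = False, hot = False, safe = True

  ((alarm ∧ ¬hot) ∧ (hot ↔ key)) ∨ ¬open = True
    (alarm ∧ ¬hot) ∧ (hot ↔ key) = True
      alarm ∧ ¬hot = True
        ¬hot = True
      hot ↔ key = True
    ¬open = False
  ((alarm ∧ safe) ↔ (key ∨ ¬key)) ∨ (open ∧ (alarm ↔ hot)) = True
    (alarm ∧ safe) ↔ (key ∨ ¬key) = True
      alarm ∧ safe = True
      key ∨ ¬key = True
        ¬key = True
    open ∧ (alarm ↔ hot) = False
      alarm ↔ hot = False
Both conjuncts True, so the formula holds.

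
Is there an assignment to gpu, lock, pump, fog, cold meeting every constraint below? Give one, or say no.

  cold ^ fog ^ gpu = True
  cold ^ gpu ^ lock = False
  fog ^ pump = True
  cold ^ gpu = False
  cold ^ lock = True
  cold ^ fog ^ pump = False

gpu=T, lock=F, pump=F, fog=T, cold=T

cold ^ fog ^ gpu = T ^ T ^ T = True ✓
cold ^ gpu ^ lock = T ^ T ^ F = False ✓
fog ^ pump = T ^ F = True ✓
cold ^ gpu = T ^ T = False ✓
cold ^ lock = T ^ F = True ✓
cold ^ fog ^ pump = T ^ T ^ F = False ✓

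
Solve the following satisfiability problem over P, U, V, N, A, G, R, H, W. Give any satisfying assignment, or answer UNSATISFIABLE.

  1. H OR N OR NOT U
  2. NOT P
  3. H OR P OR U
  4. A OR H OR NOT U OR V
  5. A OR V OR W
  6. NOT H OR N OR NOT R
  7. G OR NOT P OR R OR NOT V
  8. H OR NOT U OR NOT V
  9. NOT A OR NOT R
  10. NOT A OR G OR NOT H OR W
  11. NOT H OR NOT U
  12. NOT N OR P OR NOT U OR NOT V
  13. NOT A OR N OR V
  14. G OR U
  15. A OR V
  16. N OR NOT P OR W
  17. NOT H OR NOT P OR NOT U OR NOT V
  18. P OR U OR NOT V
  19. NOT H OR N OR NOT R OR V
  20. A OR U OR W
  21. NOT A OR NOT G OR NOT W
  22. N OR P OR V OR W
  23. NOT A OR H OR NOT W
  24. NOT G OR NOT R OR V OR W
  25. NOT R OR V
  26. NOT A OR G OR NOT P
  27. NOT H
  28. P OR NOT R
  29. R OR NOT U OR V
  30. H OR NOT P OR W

Case P = True:
  Clause (NOT P) is falsified — contradiction.
Case P = False:
  (NOT H) forces H = False.
  (H OR P OR U) forces U = True.
  (H OR N OR NOT U) forces N = True.
  (H OR NOT U OR NOT V) forces V = False.
  (A OR H OR NOT U OR V) forces A = True.
  (NOT A OR NOT R) forces R = False.
  Clause (R OR NOT U OR V) is falsified — contradiction.
Both cases fail, so the formula is unsatisfiable.

Unsatisfiable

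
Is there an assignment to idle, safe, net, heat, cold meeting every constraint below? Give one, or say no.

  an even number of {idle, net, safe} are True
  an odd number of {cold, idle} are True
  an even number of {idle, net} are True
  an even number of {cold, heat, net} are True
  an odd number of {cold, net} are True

idle = False, safe = False, net = False, heat = True, cold = True

{idle, net, safe}: 0 true → even ✓
{cold, idle}: 1 true → odd ✓
{idle, net}: 0 true → even ✓
{cold, heat, net}: 2 true → even ✓
{cold, net}: 1 true → odd ✓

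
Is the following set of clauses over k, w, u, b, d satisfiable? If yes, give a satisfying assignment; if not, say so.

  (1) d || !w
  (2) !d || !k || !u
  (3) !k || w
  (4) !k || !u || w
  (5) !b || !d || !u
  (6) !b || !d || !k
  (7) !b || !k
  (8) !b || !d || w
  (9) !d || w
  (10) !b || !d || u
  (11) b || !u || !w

Set k = False.
Set w = False.
  then (!d || w) forces d = False.
Set u = False.
Set b = True.
All clauses satisfied.

k = False; w = False; u = False; b = True; d = False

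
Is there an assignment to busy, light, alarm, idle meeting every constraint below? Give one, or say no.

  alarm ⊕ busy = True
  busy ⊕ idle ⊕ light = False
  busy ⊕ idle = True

busy: True, light: True, alarm: False, idle: False

alarm ⊕ busy = F ⊕ T = True ✓
busy ⊕ idle ⊕ light = T ⊕ F ⊕ T = False ✓
busy ⊕ idle = T ⊕ F = True ✓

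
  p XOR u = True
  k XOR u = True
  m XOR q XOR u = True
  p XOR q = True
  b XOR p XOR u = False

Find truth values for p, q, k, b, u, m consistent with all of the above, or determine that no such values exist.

p: False, q: True, k: False, b: True, u: True, m: True

p XOR u = F XOR T = True ✓
k XOR u = F XOR T = True ✓
m XOR q XOR u = T XOR T XOR T = True ✓
p XOR q = F XOR T = True ✓
b XOR p XOR u = T XOR F XOR T = False ✓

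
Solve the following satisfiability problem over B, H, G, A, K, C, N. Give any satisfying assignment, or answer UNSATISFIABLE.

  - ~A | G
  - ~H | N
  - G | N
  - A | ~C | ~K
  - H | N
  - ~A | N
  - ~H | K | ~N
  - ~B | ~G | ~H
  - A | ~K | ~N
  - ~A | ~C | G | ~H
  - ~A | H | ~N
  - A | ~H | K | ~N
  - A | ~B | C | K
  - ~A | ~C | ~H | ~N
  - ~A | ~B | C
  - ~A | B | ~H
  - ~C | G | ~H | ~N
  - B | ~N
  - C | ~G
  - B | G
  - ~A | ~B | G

Try B = False:
  (B | ~N) forces N = False.
  (~H | N) forces H = False.
  clause (H | N) is falsified — backtrack.
So B = True.
Set H = False.
  then (H | N) forces N = True.
  then (~A | H | ~N) forces A = False.
  then (A | ~K | ~N) forces K = False.
  then (A | ~B | C | K) forces C = True.
Set G = False.
All clauses satisfied.

B = True, H = False, G = False, A = False, K = False, C = True, N = True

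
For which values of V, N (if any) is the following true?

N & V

V=T, N=T

Both conjuncts True, so the formula holds.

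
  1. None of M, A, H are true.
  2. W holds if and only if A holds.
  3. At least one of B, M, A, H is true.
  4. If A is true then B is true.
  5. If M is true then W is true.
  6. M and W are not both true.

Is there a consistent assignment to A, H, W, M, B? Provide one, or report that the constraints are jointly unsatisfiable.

A=F; H=F; W=F; M=F; B=T

  (1) {M, A, H}: 0 true — none ✓
  (2) W=F, A=F — same ✓
  (3) {B, M, A, H}: 1 true — at least one ✓
  (4) A=F ⇒ B: vacuous ✓
  (5) M=F ⇒ W: vacuous ✓
  (6) M=F, W=F — not both ✓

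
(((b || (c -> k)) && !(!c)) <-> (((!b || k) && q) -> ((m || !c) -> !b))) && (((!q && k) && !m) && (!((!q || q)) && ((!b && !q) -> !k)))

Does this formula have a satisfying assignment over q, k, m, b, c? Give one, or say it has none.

The formula is unsatisfiable.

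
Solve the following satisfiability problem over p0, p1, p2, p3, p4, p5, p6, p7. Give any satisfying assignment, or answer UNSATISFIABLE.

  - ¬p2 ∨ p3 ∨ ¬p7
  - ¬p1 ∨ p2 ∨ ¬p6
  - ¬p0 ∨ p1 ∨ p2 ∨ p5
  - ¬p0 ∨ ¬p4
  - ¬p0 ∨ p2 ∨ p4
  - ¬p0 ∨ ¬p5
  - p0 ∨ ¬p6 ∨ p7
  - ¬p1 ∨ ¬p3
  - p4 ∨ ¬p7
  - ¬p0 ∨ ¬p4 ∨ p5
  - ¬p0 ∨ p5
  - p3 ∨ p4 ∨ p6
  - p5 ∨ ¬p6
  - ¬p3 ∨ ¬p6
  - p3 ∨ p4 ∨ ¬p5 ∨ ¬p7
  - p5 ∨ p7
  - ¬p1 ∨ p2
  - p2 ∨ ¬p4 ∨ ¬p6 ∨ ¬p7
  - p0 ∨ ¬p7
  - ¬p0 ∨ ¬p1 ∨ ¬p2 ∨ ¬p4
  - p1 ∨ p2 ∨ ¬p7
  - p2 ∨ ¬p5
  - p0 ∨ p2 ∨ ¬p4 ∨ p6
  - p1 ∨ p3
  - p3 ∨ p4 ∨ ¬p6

Try p0 = True:
  (¬p0 ∨ ¬p4) forces p4 = False.
  (¬p0 ∨ p2 ∨ p4) forces p2 = True.
  (¬p0 ∨ ¬p5) forces p5 = False.
  clause (¬p0 ∨ p5) is falsified — backtrack.
So p0 = False.
  then (p0 ∨ ¬p7) forces p7 = False.
  then (p0 ∨ ¬p6 ∨ p7) forces p6 = False.
  then (p5 ∨ p7) forces p5 = True.
  then (p2 ∨ ¬p5) forces p2 = True.
Set p1 = False.
  then (p1 ∨ p3) forces p3 = True.
Set p4 = True.
All clauses satisfied.

p0 = False; p1 = False; p2 = True; p3 = True; p4 = True; p5 = True; p6 = False; p7 = False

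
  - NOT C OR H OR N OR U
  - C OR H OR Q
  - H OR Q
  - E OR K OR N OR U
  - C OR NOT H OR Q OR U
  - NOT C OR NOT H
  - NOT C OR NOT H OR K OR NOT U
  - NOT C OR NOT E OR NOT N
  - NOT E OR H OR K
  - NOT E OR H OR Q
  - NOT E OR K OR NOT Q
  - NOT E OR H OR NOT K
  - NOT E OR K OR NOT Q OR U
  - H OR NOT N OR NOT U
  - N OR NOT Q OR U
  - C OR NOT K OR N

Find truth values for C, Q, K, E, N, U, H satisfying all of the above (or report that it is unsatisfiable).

C: False, Q: False, K: False, E: False, N: False, U: True, H: True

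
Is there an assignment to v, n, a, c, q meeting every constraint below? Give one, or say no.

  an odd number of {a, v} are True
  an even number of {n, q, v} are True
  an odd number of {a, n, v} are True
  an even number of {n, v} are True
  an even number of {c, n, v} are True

v=F, n=F, a=T, c=F, q=F

{a, v}: 1 true → odd ✓
{n, q, v}: 0 true → even ✓
{a, n, v}: 1 true → odd ✓
{n, v}: 0 true → even ✓
{c, n, v}: 0 true → even ✓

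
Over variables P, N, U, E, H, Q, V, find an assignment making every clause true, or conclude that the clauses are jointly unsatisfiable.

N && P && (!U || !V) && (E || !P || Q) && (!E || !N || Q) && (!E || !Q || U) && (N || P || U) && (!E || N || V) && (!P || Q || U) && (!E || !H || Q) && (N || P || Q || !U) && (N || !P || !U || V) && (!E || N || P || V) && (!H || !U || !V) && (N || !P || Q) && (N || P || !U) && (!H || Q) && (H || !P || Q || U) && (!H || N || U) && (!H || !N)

Unit clause (N) forces N = True.
Unit clause (P) forces P = True.
In (!H || !N) only !H is left, so H = False.
Set U = False.
  then (!P || Q || U) forces Q = True.
  then (!E || !Q || U) forces E = False.
Set V = True.
All clauses satisfied.

P: True; N: True; U: False; E: False; H: False; Q: True; V: True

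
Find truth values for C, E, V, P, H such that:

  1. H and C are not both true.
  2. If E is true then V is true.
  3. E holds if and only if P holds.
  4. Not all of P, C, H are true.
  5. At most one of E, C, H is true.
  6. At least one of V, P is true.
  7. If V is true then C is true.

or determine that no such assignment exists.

C: True, E: False, V: True, P: False, H: False

  (1) H=F, C=T — not both ✓
  (2) E=F ⇒ V: vacuous ✓
  (3) E=F, P=F — same ✓
  (4) {P, C, H}: 1/3 true — not all ✓
  (5) {E, C, H}: 1 true — at most one ✓
  (6) {V, P}: 1 true — at least one ✓
  (7) V=T ⇒ C: T ✓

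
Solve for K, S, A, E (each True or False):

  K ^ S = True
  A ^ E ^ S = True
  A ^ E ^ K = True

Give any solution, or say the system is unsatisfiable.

Adding constraints 1, 2, 3 mod 2: every variable appears an even number of times on the left, so the left side is 0.
But the right sides sum to 1 (mod 2). 0 ≠ 1 — the system is inconsistent.

No satisfying assignment exists.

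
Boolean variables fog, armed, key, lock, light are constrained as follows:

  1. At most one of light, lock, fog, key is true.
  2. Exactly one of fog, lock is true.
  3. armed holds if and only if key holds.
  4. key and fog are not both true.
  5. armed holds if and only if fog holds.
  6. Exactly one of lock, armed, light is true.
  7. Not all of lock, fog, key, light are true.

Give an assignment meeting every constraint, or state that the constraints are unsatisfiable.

fog=F, armed=F, key=F, lock=T, light=F

  (1) {light, lock, fog, key}: 1 true — at most one ✓
  (2) {fog, lock}: 1 true — exactly one ✓
  (3) armed=F, key=F — same ✓
  (4) key=F, fog=F — not both ✓
  (5) armed=F, fog=F — same ✓
  (6) {lock, armed, light}: 1 true — exactly one ✓
  (7) {lock, fog, key, light}: 1/4 true — not all ✓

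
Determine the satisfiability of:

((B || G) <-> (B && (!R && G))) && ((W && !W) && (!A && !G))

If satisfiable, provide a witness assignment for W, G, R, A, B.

Unsatisfiable — no assignment works.

Case W = True: the conjunct !W is False.
Case W = False: the conjunct W is False.
Both cases fail — unsatisfiable.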